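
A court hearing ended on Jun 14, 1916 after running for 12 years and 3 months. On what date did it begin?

March 14, 1904

Going back 12 years and 3 months from June 14, 1916.
-12 years → 1904; month 6 − 3 = 3 → March 1904.
Day 14 is valid in March, giving March 14, 1904.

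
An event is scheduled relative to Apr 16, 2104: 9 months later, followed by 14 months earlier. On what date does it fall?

November 16, 2103

Advancing 9 months from April 16, 2104:
month 4 + 9 = 13, which is month 1 of year 2105 → January 2105.
Day 16 is valid in January, giving January 16, 2105.
Going back 14 months from January 16, 2105:
month 1 − 14 = -13, which is month 11 of year 2103 → November 2103.
Day 16 is valid in November, giving November 16, 2103.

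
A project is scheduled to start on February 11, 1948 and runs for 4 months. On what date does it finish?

Adding 4 months from February 11, 1948.
month 2 + 4 = 6 → June 1948.
Day 11 is valid in June, giving June 11, 1948.

June 11, 1948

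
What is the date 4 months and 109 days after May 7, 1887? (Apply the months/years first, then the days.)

December 25, 1887

Adding 4 months and 109 days from May 7, 1887: first the month/year part, then the days.
month 5 + 4 = 9 → September 1887.
Day 7 is valid in September, giving September 7, 1887.
Now add 109 days from September 7, 1887.
September has 30 days, so 30 − 7 = 23 days remain after September 7, 1887; 109 − 23 = 86 left.
October 1887 has 31 days: 86 − 31 = 55 left.
November 1887 has 30 days: 55 − 30 = 25 left.
25 days into December 1887 → December 25, 1887.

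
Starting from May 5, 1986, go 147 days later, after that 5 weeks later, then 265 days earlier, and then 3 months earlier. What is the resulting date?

November 11, 1985

Adding 147 days from May 5, 1986:
May has 31 days, so 31 − 5 = 26 days remain after May 5, 1986; 147 − 26 = 121 left.
June 1986 has 30 days: 121 − 30 = 91 left.
July 1986 has 31 days: 91 − 31 = 60 left.
August 1986 has 31 days: 60 − 31 = 29 left.
29 days into September 1986 → September 29, 1986.
Adding 5 weeks (= 35 days) from September 29, 1986:
September has 30 days, so 30 − 29 = 1 day remains after September 29, 1986; 35 − 1 = 34 left.
October 1986 has 31 days: 34 − 31 = 3 left.
3 days into November 1986 → November 3, 1986.
Going back 265 days from November 3, 1986:
Going back 3 days from November 3, 1986 reaches the end of the previous month; 265 − 3 = 262 left.
October 1986 has 31 days: 262 − 31 = 231 left.
September 1986 has 30 days: 231 − 30 = 201 left.
August 1986 has 31 days: 201 − 31 = 170 left.
July 1986 has 31 days: 170 − 31 = 139 left.
June 1986 has 30 days: 139 − 30 = 109 left.
May 1986 has 31 days: 109 − 31 = 78 left.
April 1986 has 30 days: 78 − 30 = 48 left.
March 1986 has 31 days: 48 − 31 = 17 left.
February 1986 has 28 days; 28 − 17 = 11 → February 11, 1986.
Going back 3 months from February 11, 1986:
month 2 − 3 = -1, which is month 11 of year 1985 → November 1985.
Day 11 is valid in November, giving November 11, 1985.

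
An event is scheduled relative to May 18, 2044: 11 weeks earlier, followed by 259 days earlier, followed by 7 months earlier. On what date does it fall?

Going back 11 weeks (= 77 days) from May 18, 2044:
Going back 18 days from May 18, 2044 reaches the end of the previous month; 77 − 18 = 59 left.
April 2044 has 30 days: 59 − 30 = 29 left.
March 2044 has 31 days; 31 − 29 = 2 → March 2, 2044.
Counting back 259 days from March 2, 2044:
Going back 2 days from March 2, 2044 reaches the end of the previous month; 259 − 2 = 257 left.
February 2044 has 29 days (2044 is a leap year): 257 − 29 = 228 left.
January 2044 has 31 days: 228 − 31 = 197 left.
December 2043 has 31 days: 197 − 31 = 166 left.
November 2043 has 30 days: 166 − 30 = 136 left.
October 2043 has 31 days: 136 − 31 = 105 left.
September 2043 has 30 days: 105 − 30 = 75 left.
August 2043 has 31 days: 75 − 31 = 44 left.
July 2043 has 31 days: 44 − 31 = 13 left.
June 2043 has 30 days; 30 − 13 = 17 → June 17, 2043.
Going back 7 months from June 17, 2043:
month 6 − 7 = -1, which is month 11 of year 2042 → November 2042.
Day 17 is valid in November, giving November 17, 2042.

November 17, 2042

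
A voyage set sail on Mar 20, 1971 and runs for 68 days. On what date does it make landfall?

Counting forward 68 days from March 20, 1971.
March has 31 days, so 31 − 20 = 11 days remain after March 20, 1971; 68 − 11 = 57 left.
April 1971 has 30 days: 57 − 30 = 27 left.
27 days into May 1971 → May 27, 1971.

May 27, 1971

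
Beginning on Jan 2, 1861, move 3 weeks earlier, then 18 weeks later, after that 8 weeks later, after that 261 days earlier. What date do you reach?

Subtracting 3 weeks (= 21 days) from January 2, 1861:
Going back 2 days from January 2, 1861 reaches the end of the previous month; 21 − 2 = 19 left.
December 1860 has 31 days; 31 − 19 = 12 → December 12, 1860.
Advancing 18 weeks (= 126 days) from December 12, 1860:
December has 31 days, so 31 − 12 = 19 days remain after December 12, 1860; 126 − 19 = 107 left.
January 1861 has 31 days: 107 − 31 = 76 left.
February 1861 has 28 days (1861 is not a leap year): 76 − 28 = 48 left.
March 1861 has 31 days: 48 − 31 = 17 left.
17 days into April 1861 → April 17, 1861.
Advancing 8 weeks (= 56 days) from April 17, 1861:
April has 30 days, so 30 − 17 = 13 days remain after April 17, 1861; 56 − 13 = 43 left.
May 1861 has 31 days: 43 − 31 = 12 left.
12 days into June 1861 → June 12, 1861.
Counting back 261 days from June 12, 1861:
Going back 12 days from June 12, 1861 reaches the end of the previous month; 261 − 12 = 249 left.
May 1861 has 31 days: 249 − 31 = 218 left.
April 1861 has 30 days: 218 − 30 = 188 left.
March 1861 has 31 days: 188 − 31 = 157 left.
February 1861 has 28 days (1861 is not a leap year): 157 − 28 = 129 left.
January 1861 has 31 days: 129 − 31 = 98 left.
December 1860 has 31 days: 98 − 31 = 67 left.
November 1860 has 30 days: 67 − 30 = 37 left.
October 1860 has 31 days: 37 − 31 = 6 left.
September 1860 has 30 days; 30 − 6 = 24 → September 24, 1860.

September 24, 1860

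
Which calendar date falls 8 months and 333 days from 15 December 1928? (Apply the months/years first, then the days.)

July 14, 1930

Counting forward 8 months and 333 days from December 15, 1928: first the month/year part, then the days.
month 12 + 8 = 20, which is month 8 of year 1929 → August 1929.
Day 15 is valid in August, giving August 15, 1929.
Now add 333 days from August 15, 1929.
August has 31 days, so 31 − 15 = 16 days remain after August 15, 1929; 333 − 16 = 317 left.
September 1929 has 30 days: 317 − 30 = 287 left.
October 1929 has 31 days: 287 − 31 = 256 left.
November 1929 has 30 days: 256 − 30 = 226 left.
December 1929 has 31 days: 226 − 31 = 195 left.
January 1930 has 31 days: 195 − 31 = 164 left.
February 1930 has 28 days (1930 is not a leap year): 164 − 28 = 136 left.
March 1930 has 31 days: 136 − 31 = 105 left.
April 1930 has 30 days: 105 − 30 = 75 left.
May 1930 has 31 days: 75 − 31 = 44 left.
June 1930 has 30 days: 44 − 30 = 14 left.
14 days into July 1930 → July 14, 1930.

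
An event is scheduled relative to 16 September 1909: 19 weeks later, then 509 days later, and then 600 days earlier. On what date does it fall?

Advancing 19 weeks (= 133 days) from September 16, 1909:
September has 30 days, so 30 − 16 = 14 days remain after September 16, 1909; 133 − 14 = 119 left.
October 1909 has 31 days: 119 − 31 = 88 left.
November 1909 has 30 days: 88 − 30 = 58 left.
December 1909 has 31 days: 58 − 31 = 27 left.
27 days into January 1910 → January 27, 1910.
Adding 509 days from January 27, 1910:
January has 31 days, so 31 − 27 = 4 days remain after January 27, 1910; 509 − 4 = 505 left.
February 1910 has 28 days (1910 is not a leap year): 505 − 28 = 477 left.
March 1910 has 31 days: 477 − 31 = 446 left.
April 1910 has 30 days: 446 − 30 = 416 left.
May 1910 has 31 days: 416 − 31 = 385 left.
June 1910 has 30 days: 385 − 30 = 355 left.
July 1910 has 31 days: 355 − 31 = 324 left.
August 1910 has 31 days: 324 − 31 = 293 left.
September 1910 has 30 days: 293 − 30 = 263 left.
October 1910 has 31 days: 263 − 31 = 232 left.
November 1910 has 30 days: 232 − 30 = 202 left.
December 1910 has 31 days: 202 − 31 = 171 left.
January 1911 has 31 days: 171 − 31 = 140 left.
February 1911 has 28 days (1911 is not a leap year): 140 − 28 = 112 left.
March 1911 has 31 days: 112 − 31 = 81 left.
April 1911 has 30 days: 81 − 30 = 51 left.
May 1911 has 31 days: 51 − 31 = 20 left.
20 days into June 1911 → June 20, 1911.
Counting back 600 days from June 20, 1911:
Going back 20 days from June 20, 1911 reaches the end of the previous month; 600 − 20 = 580 left.
May 1911 has 31 days: 580 − 31 = 549 left.
April 1911 has 30 days: 549 − 30 = 519 left.
March 1911 has 31 days: 519 − 31 = 488 left.
February 1911 has 28 days (1911 is not a leap year): 488 − 28 = 460 left.
January 1911 has 31 days: 460 − 31 = 429 left.
December 1910 has 31 days: 429 − 31 = 398 left.
November 1910 has 30 days: 398 − 30 = 368 left.
October 1910 has 31 days: 368 − 31 = 337 left.
September 1910 has 30 days: 337 − 30 = 307 left.
August 1910 has 31 days: 307 − 31 = 276 left.
July 1910 has 31 days: 276 − 31 = 245 left.
June 1910 has 30 days: 245 − 30 = 215 left.
May 1910 has 31 days: 215 − 31 = 184 left.
April 1910 has 30 days: 184 − 30 = 154 left.
March 1910 has 31 days: 154 − 31 = 123 left.
February 1910 has 28 days (1910 is not a leap year): 123 − 28 = 95 left.
January 1910 has 31 days: 95 − 31 = 64 left.
December 1909 has 31 days: 64 − 31 = 33 left.
November 1909 has 30 days: 33 − 30 = 3 left.
October 1909 has 31 days; 31 − 3 = 28 → October 28, 1909.

October 28, 1909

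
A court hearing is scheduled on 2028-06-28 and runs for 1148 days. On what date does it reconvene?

Advancing 1148 days from June 28, 2028.
June has 30 days, so 30 − 28 = 2 days remain after June 28, 2028; 1148 − 2 = 1146 left.
July 2028 has 31 days: 1146 − 31 = 1115 left.
August 2028 has 31 days: 1115 − 31 = 1084 left.
September 2028 has 30 days: 1084 − 30 = 1054 left.
October 2028 has 31 days: 1054 − 31 = 1023 left.
November 2028 has 30 days: 1023 − 30 = 993 left.
December 2028 has 31 days: 993 − 31 = 962 left.
January 2029 has 31 days: 962 − 31 = 931 left.
February 2029 has 28 days (2029 is not a leap year): 931 − 28 = 903 left.
March 2029 has 31 days: 903 − 31 = 872 left.
April 2029 has 30 days: 872 − 30 = 842 left.
May 2029 has 31 days: 842 − 31 = 811 left.
June 2029 has 30 days: 811 − 30 = 781 left.
July 2029 has 31 days: 781 − 31 = 750 left.
August 2029 has 31 days: 750 − 31 = 719 left.
September 2029 has 30 days: 719 − 30 = 689 left.
October 2029 has 31 days: 689 − 31 = 658 left.
November 2029 has 30 days: 658 − 30 = 628 left.
December 2029 has 31 days: 628 − 31 = 597 left.
January 2030 has 31 days: 597 − 31 = 566 left.
February 2030 has 28 days (2030 is not a leap year): 566 − 28 = 538 left.
March 2030 has 31 days: 538 − 31 = 507 left.
April 2030 has 30 days: 507 − 30 = 477 left.
May 2030 has 31 days: 477 − 31 = 446 left.
June 2030 has 30 days: 446 − 30 = 416 left.
July 2030 has 31 days: 416 − 31 = 385 left.
August 2030 has 31 days: 385 − 31 = 354 left.
September 2030 has 30 days: 354 − 30 = 324 left.
October 2030 has 31 days: 324 − 31 = 293 left.
November 2030 has 30 days: 293 − 30 = 263 left.
December 2030 has 31 days: 263 − 31 = 232 left.
January 2031 has 31 days: 232 − 31 = 201 left.
February 2031 has 28 days (2031 is not a leap year): 201 − 28 = 173 left.
March 2031 has 31 days: 173 − 31 = 142 left.
April 2031 has 30 days: 142 − 30 = 112 left.
May 2031 has 31 days: 112 − 31 = 81 left.
June 2031 has 30 days: 81 − 30 = 51 left.
July 2031 has 31 days: 51 − 31 = 20 left.
20 days into August 2031 → August 20, 2031.

August 20, 2031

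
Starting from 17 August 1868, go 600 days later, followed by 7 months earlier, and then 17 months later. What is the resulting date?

February 9, 1871

Adding 600 days from August 17, 1868:
August has 31 days, so 31 − 17 = 14 days remain after August 17, 1868; 600 − 14 = 586 left.
September 1868 has 30 days: 586 − 30 = 556 left.
October 1868 has 31 days: 556 − 31 = 525 left.
November 1868 has 30 days: 525 − 30 = 495 left.
December 1868 has 31 days: 495 − 31 = 464 left.
January 1869 has 31 days: 464 − 31 = 433 left.
February 1869 has 28 days (1869 is not a leap year): 433 − 28 = 405 left.
March 1869 has 31 days: 405 − 31 = 374 left.
April 1869 has 30 days: 374 − 30 = 344 left.
May 1869 has 31 days: 344 − 31 = 313 left.
June 1869 has 30 days: 313 − 30 = 283 left.
July 1869 has 31 days: 283 − 31 = 252 left.
August 1869 has 31 days: 252 − 31 = 221 left.
September 1869 has 30 days: 221 − 30 = 191 left.
October 1869 has 31 days: 191 − 31 = 160 left.
November 1869 has 30 days: 160 − 30 = 130 left.
December 1869 has 31 days: 130 − 31 = 99 left.
January 1870 has 31 days: 99 − 31 = 68 left.
February 1870 has 28 days (1870 is not a leap year): 68 − 28 = 40 left.
March 1870 has 31 days: 40 − 31 = 9 left.
9 days into April 1870 → April 9, 1870.
Subtracting 7 months from April 9, 1870:
month 4 − 7 = -3, which is month 9 of year 1869 → September 1869.
Day 9 is valid in September, giving September 9, 1869.
Adding 17 months from September 9, 1869:
month 9 + 17 = 26, which is month 2 of year 1871 → February 1871.
Day 9 is valid in February, giving February 9, 1871.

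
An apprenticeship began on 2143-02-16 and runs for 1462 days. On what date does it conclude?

February 17, 2147

Counting forward 1462 days from February 16, 2143.
February has 28 days, so 28 − 16 = 12 days remain after February 16, 2143; 1462 − 12 = 1450 left.
March 2143 has 31 days: 1450 − 31 = 1419 left.
April 2143 has 30 days: 1419 − 30 = 1389 left.
May 2143 has 31 days: 1389 − 31 = 1358 left.
June 2143 has 30 days: 1358 − 30 = 1328 left.
July 2143 has 31 days: 1328 − 31 = 1297 left.
August 2143 has 31 days: 1297 − 31 = 1266 left.
September 2143 has 30 days: 1266 − 30 = 1236 left.
October 2143 has 31 days: 1236 − 31 = 1205 left.
November 2143 has 30 days: 1205 − 30 = 1175 left.
December 2143 has 31 days: 1175 − 31 = 1144 left.
January 2144 has 31 days: 1144 − 31 = 1113 left.
February 2144 has 29 days (2144 is a leap year): 1113 − 29 = 1084 left.
March 2144 has 31 days: 1084 − 31 = 1053 left.
April 2144 has 30 days: 1053 − 30 = 1023 left.
May 2144 has 31 days: 1023 − 31 = 992 left.
June 2144 has 30 days: 992 − 30 = 962 left.
July 2144 has 31 days: 962 − 31 = 931 left.
August 2144 has 31 days: 931 − 31 = 900 left.
September 2144 has 30 days: 900 − 30 = 870 left.
October 2144 has 31 days: 870 − 31 = 839 left.
November 2144 has 30 days: 839 − 30 = 809 left.
December 2144 has 31 days: 809 − 31 = 778 left.
January 2145 has 31 days: 778 − 31 = 747 left.
February 2145 has 28 days (2145 is not a leap year): 747 − 28 = 719 left.
March 2145 has 31 days: 719 − 31 = 688 left.
April 2145 has 30 days: 688 − 30 = 658 left.
May 2145 has 31 days: 658 − 31 = 627 left.
June 2145 has 30 days: 627 − 30 = 597 left.
July 2145 has 31 days: 597 − 31 = 566 left.
August 2145 has 31 days: 566 − 31 = 535 left.
September 2145 has 30 days: 535 − 30 = 505 left.
October 2145 has 31 days: 505 − 31 = 474 left.
November 2145 has 30 days: 474 − 30 = 444 left.
December 2145 has 31 days: 444 − 31 = 413 left.
January 2146 has 31 days: 413 − 31 = 382 left.
February 2146 has 28 days (2146 is not a leap year): 382 − 28 = 354 left.
March 2146 has 31 days: 354 − 31 = 323 left.
April 2146 has 30 days: 323 − 30 = 293 left.
May 2146 has 31 days: 293 − 31 = 262 left.
June 2146 has 30 days: 262 − 30 = 232 left.
July 2146 has 31 days: 232 − 31 = 201 left.
August 2146 has 31 days: 201 − 31 = 170 left.
September 2146 has 30 days: 170 − 30 = 140 left.
October 2146 has 31 days: 140 − 31 = 109 left.
November 2146 has 30 days: 109 − 30 = 79 left.
December 2146 has 31 days: 79 − 31 = 48 left.
January 2147 has 31 days: 48 − 31 = 17 left.
17 days into February 2147 → February 17, 2147.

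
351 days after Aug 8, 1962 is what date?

Advancing 351 days from August 8, 1962.
August has 31 days, so 31 − 8 = 23 days remain after August 8, 1962; 351 − 23 = 328 left.
September 1962 has 30 days: 328 − 30 = 298 left.
October 1962 has 31 days: 298 − 31 = 267 left.
November 1962 has 30 days: 267 − 30 = 237 left.
December 1962 has 31 days: 237 − 31 = 206 left.
January 1963 has 31 days: 206 − 31 = 175 left.
February 1963 has 28 days (1963 is not a leap year): 175 − 28 = 147 left.
March 1963 has 31 days: 147 − 31 = 116 left.
April 1963 has 30 days: 116 − 30 = 86 left.
May 1963 has 31 days: 86 − 31 = 55 left.
June 1963 has 30 days: 55 − 30 = 25 left.
25 days into July 1963 → July 25, 1963.

July 25, 1963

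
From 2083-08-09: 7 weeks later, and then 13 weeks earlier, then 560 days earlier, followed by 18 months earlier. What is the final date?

Advancing 7 weeks (= 49 days) from August 9, 2083:
August has 31 days, so 31 − 9 = 22 days remain after August 9, 2083; 49 − 22 = 27 left.
27 days into September 2083 → September 27, 2083.
Counting back 13 weeks (= 91 days) from September 27, 2083:
Going back 27 days from September 27, 2083 reaches the end of the previous month; 91 − 27 = 64 left.
August 2083 has 31 days: 64 − 31 = 33 left.
July 2083 has 31 days: 33 − 31 = 2 left.
June 2083 has 30 days; 30 − 2 = 28 → June 28, 2083.
Going back 560 days from June 28, 2083:
Going back 28 days from June 28, 2083 reaches the end of the previous month; 560 − 28 = 532 left.
May 2083 has 31 days: 532 − 31 = 501 left.
April 2083 has 30 days: 501 − 30 = 471 left.
March 2083 has 31 days: 471 − 31 = 440 left.
February 2083 has 28 days (2083 is not a leap year): 440 − 28 = 412 left.
January 2083 has 31 days: 412 − 31 = 381 left.
December 2082 has 31 days: 381 − 31 = 350 left.
November 2082 has 30 days: 350 − 30 = 320 left.
October 2082 has 31 days: 320 − 31 = 289 left.
September 2082 has 30 days: 289 − 30 = 259 left.
August 2082 has 31 days: 259 − 31 = 228 left.
July 2082 has 31 days: 228 − 31 = 197 left.
June 2082 has 30 days: 197 − 30 = 167 left.
May 2082 has 31 days: 167 − 31 = 136 left.
April 2082 has 30 days: 136 − 30 = 106 left.
March 2082 has 31 days: 106 − 31 = 75 left.
February 2082 has 28 days (2082 is not a leap year): 75 − 28 = 47 left.
January 2082 has 31 days: 47 − 31 = 16 left.
December 2081 has 31 days; 31 − 16 = 15 → December 15, 2081.
Subtracting 18 months from December 15, 2081:
month 12 − 18 = -6, which is month 6 of year 2080 → June 2080.
Day 15 is valid in June, giving June 15, 2080.

June 15, 2080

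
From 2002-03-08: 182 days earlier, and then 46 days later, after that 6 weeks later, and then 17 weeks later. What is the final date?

Going back 182 days from March 8, 2002:
Going back 8 days from March 8, 2002 reaches the end of the previous month; 182 − 8 = 174 left.
February 2002 has 28 days (2002 is not a leap year): 174 − 28 = 146 left.
January 2002 has 31 days: 146 − 31 = 115 left.
December 2001 has 31 days: 115 − 31 = 84 left.
November 2001 has 30 days: 84 − 30 = 54 left.
October 2001 has 31 days: 54 − 31 = 23 left.
September 2001 has 30 days; 30 − 23 = 7 → September 7, 2001.
Adding 46 days from September 7, 2001:
September has 30 days, so 30 − 7 = 23 days remain after September 7, 2001; 46 − 23 = 23 left.
23 days into October 2001 → October 23, 2001.
Advancing 6 weeks (= 42 days) from October 23, 2001:
October has 31 days, so 31 − 23 = 8 days remain after October 23, 2001; 42 − 8 = 34 left.
November 2001 has 30 days: 34 − 30 = 4 left.
4 days into December 2001 → December 4, 2001.
Advancing 17 weeks (= 119 days) from December 4, 2001:
December has 31 days, so 31 − 4 = 27 days remain after December 4, 2001; 119 − 27 = 92 left.
January 2002 has 31 days: 92 − 31 = 61 left.
February 2002 has 28 days (2002 is not a leap year): 61 − 28 = 33 left.
March 2002 has 31 days: 33 − 31 = 2 left.
2 days into April 2002 → April 2, 2002.

April 2, 2002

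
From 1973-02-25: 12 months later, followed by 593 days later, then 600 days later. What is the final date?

June 2, 1977

Counting forward 12 months from February 25, 1973:
month 2 + 12 = 14, which is month 2 of year 1974 → February 1974.
Day 25 is valid in February, giving February 25, 1974.
Advancing 593 days from February 25, 1974:
February has 28 days, so 28 − 25 = 3 days remain after February 25, 1974; 593 − 3 = 590 left.
March 1974 has 31 days: 590 − 31 = 559 left.
April 1974 has 30 days: 559 − 30 = 529 left.
May 1974 has 31 days: 529 − 31 = 498 left.
June 1974 has 30 days: 498 − 30 = 468 left.
July 1974 has 31 days: 468 − 31 = 437 left.
August 1974 has 31 days: 437 − 31 = 406 left.
September 1974 has 30 days: 406 − 30 = 376 left.
October 1974 has 31 days: 376 − 31 = 345 left.
November 1974 has 30 days: 345 − 30 = 315 left.
December 1974 has 31 days: 315 − 31 = 284 left.
January 1975 has 31 days: 284 − 31 = 253 left.
February 1975 has 28 days (1975 is not a leap year): 253 − 28 = 225 left.
March 1975 has 31 days: 225 − 31 = 194 left.
April 1975 has 30 days: 194 − 30 = 164 left.
May 1975 has 31 days: 164 − 31 = 133 left.
June 1975 has 30 days: 133 − 30 = 103 left.
July 1975 has 31 days: 103 − 31 = 72 left.
August 1975 has 31 days: 72 − 31 = 41 left.
September 1975 has 30 days: 41 − 30 = 11 left.
11 days into October 1975 → October 11, 1975.
Adding 600 days from October 11, 1975:
October has 31 days, so 31 − 11 = 20 days remain after October 11, 1975; 600 − 20 = 580 left.
November 1975 has 30 days: 580 − 30 = 550 left.
December 1975 has 31 days: 550 − 31 = 519 left.
January 1976 has 31 days: 519 − 31 = 488 left.
February 1976 has 29 days (1976 is a leap year): 488 − 29 = 459 left.
March 1976 has 31 days: 459 − 31 = 428 left.
April 1976 has 30 days: 428 − 30 = 398 left.
May 1976 has 31 days: 398 − 31 = 367 left.
June 1976 has 30 days: 367 − 30 = 337 left.
July 1976 has 31 days: 337 − 31 = 306 left.
August 1976 has 31 days: 306 − 31 = 275 left.
September 1976 has 30 days: 275 − 30 = 245 left.
October 1976 has 31 days: 245 − 31 = 214 left.
November 1976 has 30 days: 214 − 30 = 184 left.
December 1976 has 31 days: 184 − 31 = 153 left.
January 1977 has 31 days: 153 − 31 = 122 left.
February 1977 has 28 days (1977 is not a leap year): 122 − 28 = 94 left.
March 1977 has 31 days: 94 − 31 = 63 left.
April 1977 has 30 days: 63 − 30 = 33 left.
May 1977 has 31 days: 33 − 31 = 2 left.
2 days into June 1977 → June 2, 1977.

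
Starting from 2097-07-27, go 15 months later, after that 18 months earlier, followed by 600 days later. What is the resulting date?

December 18, 2098

Advancing 15 months from July 27, 2097:
month 7 + 15 = 22, which is month 10 of year 2098 → October 2098.
Day 27 is valid in October, giving October 27, 2098.
Going back 18 months from October 27, 2098:
month 10 − 18 = -8, which is month 4 of year 2097 → April 2097.
Day 27 is valid in April, giving April 27, 2097.
Adding 600 days from April 27, 2097:
April has 30 days, so 30 − 27 = 3 days remain after April 27, 2097; 600 − 3 = 597 left.
May 2097 has 31 days: 597 − 31 = 566 left.
June 2097 has 30 days: 566 − 30 = 536 left.
July 2097 has 31 days: 536 − 31 = 505 left.
August 2097 has 31 days: 505 − 31 = 474 left.
September 2097 has 30 days: 474 − 30 = 444 left.
October 2097 has 31 days: 444 − 31 = 413 left.
November 2097 has 30 days: 413 − 30 = 383 left.
December 2097 has 31 days: 383 − 31 = 352 left.
January 2098 has 31 days: 352 − 31 = 321 left.
February 2098 has 28 days (2098 is not a leap year): 321 − 28 = 293 left.
March 2098 has 31 days: 293 − 31 = 262 left.
April 2098 has 30 days: 262 − 30 = 232 left.
May 2098 has 31 days: 232 − 31 = 201 left.
June 2098 has 30 days: 201 − 30 = 171 left.
July 2098 has 31 days: 171 − 31 = 140 left.
August 2098 has 31 days: 140 − 31 = 109 left.
September 2098 has 30 days: 109 − 30 = 79 left.
October 2098 has 31 days: 79 − 31 = 48 left.
November 2098 has 30 days: 48 − 30 = 18 left.
18 days into December 2098 → December 18, 2098.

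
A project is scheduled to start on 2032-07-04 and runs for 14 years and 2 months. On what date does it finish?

Adding 14 years and 2 months from July 4, 2032.
+14 years → 2046; month 7 + 2 = 9 → September 2046.
Day 4 is valid in September, giving September 4, 2046.

September 4, 2046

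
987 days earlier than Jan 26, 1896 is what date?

May 14, 1893

Going back 987 days from January 26, 1896.
Going back 26 days from January 26, 1896 reaches the end of the previous month; 987 − 26 = 961 left.
December 1895 has 31 days: 961 − 31 = 930 left.
November 1895 has 30 days: 930 − 30 = 900 left.
October 1895 has 31 days: 900 − 31 = 869 left.
September 1895 has 30 days: 869 − 30 = 839 left.
August 1895 has 31 days: 839 − 31 = 808 left.
July 1895 has 31 days: 808 − 31 = 777 left.
June 1895 has 30 days: 777 − 30 = 747 left.
May 1895 has 31 days: 747 − 31 = 716 left.
April 1895 has 30 days: 716 − 30 = 686 left.
March 1895 has 31 days: 686 − 31 = 655 left.
February 1895 has 28 days (1895 is not a leap year): 655 − 28 = 627 left.
January 1895 has 31 days: 627 − 31 = 596 left.
December 1894 has 31 days: 596 − 31 = 565 left.
November 1894 has 30 days: 565 − 30 = 535 left.
October 1894 has 31 days: 535 − 31 = 504 left.
September 1894 has 30 days: 504 − 30 = 474 left.
August 1894 has 31 days: 474 − 31 = 443 left.
July 1894 has 31 days: 443 − 31 = 412 left.
June 1894 has 30 days: 412 − 30 = 382 left.
May 1894 has 31 days: 382 − 31 = 351 left.
April 1894 has 30 days: 351 − 30 = 321 left.
March 1894 has 31 days: 321 − 31 = 290 left.
February 1894 has 28 days (1894 is not a leap year): 290 − 28 = 262 left.
January 1894 has 31 days: 262 − 31 = 231 left.
December 1893 has 31 days: 231 − 31 = 200 left.
November 1893 has 30 days: 200 − 30 = 170 left.
October 1893 has 31 days: 170 − 31 = 139 left.
September 1893 has 30 days: 139 − 30 = 109 left.
August 1893 has 31 days: 109 − 31 = 78 left.
July 1893 has 31 days: 78 − 31 = 47 left.
June 1893 has 30 days: 47 − 30 = 17 left.
May 1893 has 31 days; 31 − 17 = 14 → May 14, 1893.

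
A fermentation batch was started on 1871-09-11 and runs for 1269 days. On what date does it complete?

Adding 1269 days from September 11, 1871.
September has 30 days, so 30 − 11 = 19 days remain after September 11, 1871; 1269 − 19 = 1250 left.
October 1871 has 31 days: 1250 − 31 = 1219 left.
November 1871 has 30 days: 1219 − 30 = 1189 left.
December 1871 has 31 days: 1189 − 31 = 1158 left.
January 1872 has 31 days: 1158 − 31 = 1127 left.
February 1872 has 29 days (1872 is a leap year): 1127 − 29 = 1098 left.
March 1872 has 31 days: 1098 − 31 = 1067 left.
April 1872 has 30 days: 1067 − 30 = 1037 left.
May 1872 has 31 days: 1037 − 31 = 1006 left.
June 1872 has 30 days: 1006 − 30 = 976 left.
July 1872 has 31 days: 976 − 31 = 945 left.
August 1872 has 31 days: 945 − 31 = 914 left.
September 1872 has 30 days: 914 − 30 = 884 left.
October 1872 has 31 days: 884 − 31 = 853 left.
November 1872 has 30 days: 853 − 30 = 823 left.
December 1872 has 31 days: 823 − 31 = 792 left.
January 1873 has 31 days: 792 − 31 = 761 left.
February 1873 has 28 days (1873 is not a leap year): 761 − 28 = 733 left.
March 1873 has 31 days: 733 − 31 = 702 left.
April 1873 has 30 days: 702 − 30 = 672 left.
May 1873 has 31 days: 672 − 31 = 641 left.
June 1873 has 30 days: 641 − 30 = 611 left.
July 1873 has 31 days: 611 − 31 = 580 left.
August 1873 has 31 days: 580 − 31 = 549 left.
September 1873 has 30 days: 549 − 30 = 519 left.
October 1873 has 31 days: 519 − 31 = 488 left.
November 1873 has 30 days: 488 − 30 = 458 left.
December 1873 has 31 days: 458 − 31 = 427 left.
January 1874 has 31 days: 427 − 31 = 396 left.
February 1874 has 28 days (1874 is not a leap year): 396 − 28 = 368 left.
March 1874 has 31 days: 368 − 31 = 337 left.
April 1874 has 30 days: 337 − 30 = 307 left.
May 1874 has 31 days: 307 − 31 = 276 left.
June 1874 has 30 days: 276 − 30 = 246 left.
July 1874 has 31 days: 246 − 31 = 215 left.
August 1874 has 31 days: 215 − 31 = 184 left.
September 1874 has 30 days: 184 − 30 = 154 left.
October 1874 has 31 days: 154 − 31 = 123 left.
November 1874 has 30 days: 123 − 30 = 93 left.
December 1874 has 31 days: 93 − 31 = 62 left.
January 1875 has 31 days: 62 − 31 = 31 left.
February 1875 has 28 days (1875 is not a leap year): 31 − 28 = 3 left.
3 days into March 1875 → March 3, 1875.

March 3, 1875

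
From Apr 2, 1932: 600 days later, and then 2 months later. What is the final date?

Counting forward 600 days from April 2, 1932:
April has 30 days, so 30 − 2 = 28 days remain after April 2, 1932; 600 − 28 = 572 left.
May 1932 has 31 days: 572 − 31 = 541 left.
June 1932 has 30 days: 541 − 30 = 511 left.
July 1932 has 31 days: 511 − 31 = 480 left.
August 1932 has 31 days: 480 − 31 = 449 left.
September 1932 has 30 days: 449 − 30 = 419 left.
October 1932 has 31 days: 419 − 31 = 388 left.
November 1932 has 30 days: 388 − 30 = 358 left.
December 1932 has 31 days: 358 − 31 = 327 left.
January 1933 has 31 days: 327 − 31 = 296 left.
February 1933 has 28 days (1933 is not a leap year): 296 − 28 = 268 left.
March 1933 has 31 days: 268 − 31 = 237 left.
April 1933 has 30 days: 237 − 30 = 207 left.
May 1933 has 31 days: 207 − 31 = 176 left.
June 1933 has 30 days: 176 − 30 = 146 left.
July 1933 has 31 days: 146 − 31 = 115 left.
August 1933 has 31 days: 115 − 31 = 84 left.
September 1933 has 30 days: 84 − 30 = 54 left.
October 1933 has 31 days: 54 − 31 = 23 left.
23 days into November 1933 → November 23, 1933.
Advancing 2 months from November 23, 1933:
month 11 + 2 = 13, which is month 1 of year 1934 → January 1934.
Day 23 is valid in January, giving January 23, 1934.

January 23, 1934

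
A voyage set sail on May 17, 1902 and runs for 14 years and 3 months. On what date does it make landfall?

Adding 14 years and 3 months from May 17, 1902.
+14 years → 1916; month 5 + 3 = 8 → August 1916.
Day 17 is valid in August, giving August 17, 1916.

August 17, 1916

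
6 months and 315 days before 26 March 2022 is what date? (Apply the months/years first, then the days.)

November 15, 2020

Counting back 6 months and 315 days from March 26, 2022: first the month/year part, then the days.
month 3 − 6 = -3, which is month 9 of year 2021 → September 2021.
Day 26 is valid in September, giving September 26, 2021.
Now subtract 315 days from September 26, 2021.
Going back 26 days from September 26, 2021 reaches the end of the previous month; 315 − 26 = 289 left.
August 2021 has 31 days: 289 − 31 = 258 left.
July 2021 has 31 days: 258 − 31 = 227 left.
June 2021 has 30 days: 227 − 30 = 197 left.
May 2021 has 31 days: 197 − 31 = 166 left.
April 2021 has 30 days: 166 − 30 = 136 left.
March 2021 has 31 days: 136 − 31 = 105 left.
February 2021 has 28 days (2021 is not a leap year): 105 − 28 = 77 left.
January 2021 has 31 days: 77 − 31 = 46 left.
December 2020 has 31 days: 46 − 31 = 15 left.
November 2020 has 30 days; 30 − 15 = 15 → November 15, 2020.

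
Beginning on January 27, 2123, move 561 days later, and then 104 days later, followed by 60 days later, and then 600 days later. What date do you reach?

September 13, 2126

Adding 561 days from January 27, 2123:
January has 31 days, so 31 − 27 = 4 days remain after January 27, 2123; 561 − 4 = 557 left.
February 2123 has 28 days (2123 is not a leap year): 557 − 28 = 529 left.
March 2123 has 31 days: 529 − 31 = 498 left.
April 2123 has 30 days: 498 − 30 = 468 left.
May 2123 has 31 days: 468 − 31 = 437 left.
June 2123 has 30 days: 437 − 30 = 407 left.
July 2123 has 31 days: 407 − 31 = 376 left.
August 2123 has 31 days: 376 − 31 = 345 left.
September 2123 has 30 days: 345 − 30 = 315 left.
October 2123 has 31 days: 315 − 31 = 284 left.
November 2123 has 30 days: 284 − 30 = 254 left.
December 2123 has 31 days: 254 − 31 = 223 left.
January 2124 has 31 days: 223 − 31 = 192 left.
February 2124 has 29 days (2124 is a leap year): 192 − 29 = 163 left.
March 2124 has 31 days: 163 − 31 = 132 left.
April 2124 has 30 days: 132 − 30 = 102 left.
May 2124 has 31 days: 102 − 31 = 71 left.
June 2124 has 30 days: 71 − 30 = 41 left.
July 2124 has 31 days: 41 − 31 = 10 left.
10 days into August 2124 → August 10, 2124.
Adding 104 days from August 10, 2124:
August has 31 days, so 31 − 10 = 21 days remain after August 10, 2124; 104 − 21 = 83 left.
September 2124 has 30 days: 83 − 30 = 53 left.
October 2124 has 31 days: 53 − 31 = 22 left.
22 days into November 2124 → November 22, 2124.
Advancing 60 days from November 22, 2124:
November has 30 days, so 30 − 22 = 8 days remain after November 22, 2124; 60 − 8 = 52 left.
December 2124 has 31 days: 52 − 31 = 21 left.
21 days into January 2125 → January 21, 2125.
Adding 600 days from January 21, 2125:
January has 31 days, so 31 − 21 = 10 days remain after January 21, 2125; 600 − 10 = 590 left.
February 2125 has 28 days (2125 is not a leap year): 590 − 28 = 562 left.
March 2125 has 31 days: 562 − 31 = 531 left.
April 2125 has 30 days: 531 − 30 = 501 left.
May 2125 has 31 days: 501 − 31 = 470 left.
June 2125 has 30 days: 470 − 30 = 440 left.
July 2125 has 31 days: 440 − 31 = 409 left.
August 2125 has 31 days: 409 − 31 = 378 left.
September 2125 has 30 days: 378 − 30 = 348 left.
October 2125 has 31 days: 348 − 31 = 317 left.
November 2125 has 30 days: 317 − 30 = 287 left.
December 2125 has 31 days: 287 − 31 = 256 left.
January 2126 has 31 days: 256 − 31 = 225 left.
February 2126 has 28 days (2126 is not a leap year): 225 − 28 = 197 left.
March 2126 has 31 days: 197 − 31 = 166 left.
April 2126 has 30 days: 166 − 30 = 136 left.
May 2126 has 31 days: 136 − 31 = 105 left.
June 2126 has 30 days: 105 − 30 = 75 left.
July 2126 has 31 days: 75 − 31 = 44 left.
August 2126 has 31 days: 44 − 31 = 13 left.
13 days into September 2126 → September 13, 2126.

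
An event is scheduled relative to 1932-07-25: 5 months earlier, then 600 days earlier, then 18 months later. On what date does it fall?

January 5, 1932

Going back 5 months from July 25, 1932:
month 7 − 5 = 2 → February 1932.
Day 25 is valid in February, giving February 25, 1932.
Subtracting 600 days from February 25, 1932:
Going back 25 days from February 25, 1932 reaches the end of the previous month; 600 − 25 = 575 left.
January 1932 has 31 days: 575 − 31 = 544 left.
December 1931 has 31 days: 544 − 31 = 513 left.
November 1931 has 30 days: 513 − 30 = 483 left.
October 1931 has 31 days: 483 − 31 = 452 left.
September 1931 has 30 days: 452 − 30 = 422 left.
August 1931 has 31 days: 422 − 31 = 391 left.
July 1931 has 31 days: 391 − 31 = 360 left.
June 1931 has 30 days: 360 − 30 = 330 left.
May 1931 has 31 days: 330 − 31 = 299 left.
April 1931 has 30 days: 299 − 30 = 269 left.
March 1931 has 31 days: 269 − 31 = 238 left.
February 1931 has 28 days (1931 is not a leap year): 238 − 28 = 210 left.
January 1931 has 31 days: 210 − 31 = 179 left.
December 1930 has 31 days: 179 − 31 = 148 left.
November 1930 has 30 days: 148 − 30 = 118 left.
October 1930 has 31 days: 118 − 31 = 87 left.
September 1930 has 30 days: 87 − 30 = 57 left.
August 1930 has 31 days: 57 − 31 = 26 left.
July 1930 has 31 days; 31 − 26 = 5 → July 5, 1930.
Adding 18 months from July 5, 1930:
month 7 + 18 = 25, which is month 1 of year 1932 → January 1932.
Day 5 is valid in January, giving January 5, 1932.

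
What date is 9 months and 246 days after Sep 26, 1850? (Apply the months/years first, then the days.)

February 27, 1852

Advancing 9 months and 246 days from September 26, 1850: first the month/year part, then the days.
month 9 + 9 = 18, which is month 6 of year 1851 → June 1851.
Day 26 is valid in June, giving June 26, 1851.
Now add 246 days from June 26, 1851.
June has 30 days, so 30 − 26 = 4 days remain after June 26, 1851; 246 − 4 = 242 left.
July 1851 has 31 days: 242 − 31 = 211 left.
August 1851 has 31 days: 211 − 31 = 180 left.
September 1851 has 30 days: 180 − 30 = 150 left.
October 1851 has 31 days: 150 − 31 = 119 left.
November 1851 has 30 days: 119 − 30 = 89 left.
December 1851 has 31 days: 89 − 31 = 58 left.
January 1852 has 31 days: 58 − 31 = 27 left.
27 days into February 1852 → February 27, 1852.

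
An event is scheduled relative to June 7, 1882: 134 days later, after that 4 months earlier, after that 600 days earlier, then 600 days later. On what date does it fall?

Advancing 134 days from June 7, 1882:
June has 30 days, so 30 − 7 = 23 days remain after June 7, 1882; 134 − 23 = 111 left.
July 1882 has 31 days: 111 − 31 = 80 left.
August 1882 has 31 days: 80 − 31 = 49 left.
September 1882 has 30 days: 49 − 30 = 19 left.
19 days into October 1882 → October 19, 1882.
Counting back 4 months from October 19, 1882:
month 10 − 4 = 6 → June 1882.
Day 19 is valid in June, giving June 19, 1882.
Going back 600 days from June 19, 1882:
Going back 19 days from June 19, 1882 reaches the end of the previous month; 600 − 19 = 581 left.
May 1882 has 31 days: 581 − 31 = 550 left.
April 1882 has 30 days: 550 − 30 = 520 left.
March 1882 has 31 days: 520 − 31 = 489 left.
February 1882 has 28 days (1882 is not a leap year): 489 − 28 = 461 left.
January 1882 has 31 days: 461 − 31 = 430 left.
December 1881 has 31 days: 430 − 31 = 399 left.
November 1881 has 30 days: 399 − 30 = 369 left.
October 1881 has 31 days: 369 − 31 = 338 left.
September 1881 has 30 days: 338 − 30 = 308 left.
August 1881 has 31 days: 308 − 31 = 277 left.
July 1881 has 31 days: 277 − 31 = 246 left.
June 1881 has 30 days: 246 − 30 = 216 left.
May 1881 has 31 days: 216 − 31 = 185 left.
April 1881 has 30 days: 185 − 30 = 155 left.
March 1881 has 31 days: 155 − 31 = 124 left.
February 1881 has 28 days (1881 is not a leap year): 124 − 28 = 96 left.
January 1881 has 31 days: 96 − 31 = 65 left.
December 1880 has 31 days: 65 − 31 = 34 left.
November 1880 has 30 days: 34 − 30 = 4 left.
October 1880 has 31 days; 31 − 4 = 27 → October 27, 1880.
Adding 600 days from October 27, 1880:
October has 31 days, so 31 − 27 = 4 days remain after October 27, 1880; 600 − 4 = 596 left.
November 1880 has 30 days: 596 − 30 = 566 left.
December 1880 has 31 days: 566 − 31 = 535 left.
January 1881 has 31 days: 535 − 31 = 504 left.
February 1881 has 28 days (1881 is not a leap year): 504 − 28 = 476 left.
March 1881 has 31 days: 476 − 31 = 445 left.
April 1881 has 30 days: 445 − 30 = 415 left.
May 1881 has 31 days: 415 − 31 = 384 left.
June 1881 has 30 days: 384 − 30 = 354 left.
July 1881 has 31 days: 354 − 31 = 323 left.
August 1881 has 31 days: 323 − 31 = 292 left.
September 1881 has 30 days: 292 − 30 = 262 left.
October 1881 has 31 days: 262 − 31 = 231 left.
November 1881 has 30 days: 231 − 30 = 201 left.
December 1881 has 31 days: 201 − 31 = 170 left.
January 1882 has 31 days: 170 − 31 = 139 left.
February 1882 has 28 days (1882 is not a leap year): 139 − 28 = 111 left.
March 1882 has 31 days: 111 − 31 = 80 left.
April 1882 has 30 days: 80 − 30 = 50 left.
May 1882 has 31 days: 50 − 31 = 19 left.
19 days into June 1882 → June 19, 1882.

June 19, 1882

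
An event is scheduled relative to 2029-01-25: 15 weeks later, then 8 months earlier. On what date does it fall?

September 10, 2028

Counting forward 15 weeks (= 105 days) from January 25, 2029:
January has 31 days, so 31 − 25 = 6 days remain after January 25, 2029; 105 − 6 = 99 left.
February 2029 has 28 days (2029 is not a leap year): 99 − 28 = 71 left.
March 2029 has 31 days: 71 − 31 = 40 left.
April 2029 has 30 days: 40 − 30 = 10 left.
10 days into May 2029 → May 10, 2029.
Subtracting 8 months from May 10, 2029:
month 5 − 8 = -3, which is month 9 of year 2028 → September 2028.
Day 10 is valid in September, giving September 10, 2028.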